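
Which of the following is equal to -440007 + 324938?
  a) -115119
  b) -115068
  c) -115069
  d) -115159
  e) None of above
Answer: c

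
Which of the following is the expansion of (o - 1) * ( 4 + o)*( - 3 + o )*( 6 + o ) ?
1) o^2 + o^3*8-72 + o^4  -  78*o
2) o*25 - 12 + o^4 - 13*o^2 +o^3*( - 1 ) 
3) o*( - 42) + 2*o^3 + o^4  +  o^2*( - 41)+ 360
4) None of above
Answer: 4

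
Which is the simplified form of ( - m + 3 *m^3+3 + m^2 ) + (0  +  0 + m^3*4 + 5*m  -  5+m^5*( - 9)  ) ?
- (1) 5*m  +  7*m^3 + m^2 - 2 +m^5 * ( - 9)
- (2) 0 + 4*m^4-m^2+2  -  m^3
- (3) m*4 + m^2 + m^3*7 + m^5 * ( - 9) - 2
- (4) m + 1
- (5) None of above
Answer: 3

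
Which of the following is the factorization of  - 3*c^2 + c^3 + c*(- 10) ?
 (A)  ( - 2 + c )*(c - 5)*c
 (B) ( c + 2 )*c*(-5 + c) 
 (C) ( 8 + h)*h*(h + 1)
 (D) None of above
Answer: B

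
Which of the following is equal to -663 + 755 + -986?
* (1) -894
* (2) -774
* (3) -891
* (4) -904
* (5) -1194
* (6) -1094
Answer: 1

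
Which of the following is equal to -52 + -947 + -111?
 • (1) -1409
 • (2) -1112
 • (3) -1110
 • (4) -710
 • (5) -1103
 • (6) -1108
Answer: 3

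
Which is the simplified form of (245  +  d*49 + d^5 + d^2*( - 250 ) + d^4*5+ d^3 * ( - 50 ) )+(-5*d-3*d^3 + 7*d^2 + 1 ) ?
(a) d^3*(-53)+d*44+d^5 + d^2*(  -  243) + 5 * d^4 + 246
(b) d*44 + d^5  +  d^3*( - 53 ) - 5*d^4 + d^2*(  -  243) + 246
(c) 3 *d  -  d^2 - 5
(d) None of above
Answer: a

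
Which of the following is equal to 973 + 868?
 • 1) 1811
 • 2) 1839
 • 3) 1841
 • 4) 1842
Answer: 3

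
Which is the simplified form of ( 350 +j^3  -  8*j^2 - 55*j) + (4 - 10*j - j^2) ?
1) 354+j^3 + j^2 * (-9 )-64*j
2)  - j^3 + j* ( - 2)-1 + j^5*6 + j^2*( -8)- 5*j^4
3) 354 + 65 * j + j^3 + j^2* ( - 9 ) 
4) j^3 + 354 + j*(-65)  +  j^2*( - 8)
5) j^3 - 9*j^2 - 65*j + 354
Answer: 5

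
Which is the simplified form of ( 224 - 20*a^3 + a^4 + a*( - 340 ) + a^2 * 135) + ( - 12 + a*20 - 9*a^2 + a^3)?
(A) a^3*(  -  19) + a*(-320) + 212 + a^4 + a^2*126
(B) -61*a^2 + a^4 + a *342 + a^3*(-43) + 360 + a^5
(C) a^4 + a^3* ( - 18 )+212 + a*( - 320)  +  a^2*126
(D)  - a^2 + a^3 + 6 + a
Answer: A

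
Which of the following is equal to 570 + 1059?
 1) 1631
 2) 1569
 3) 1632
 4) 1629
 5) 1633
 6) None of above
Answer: 4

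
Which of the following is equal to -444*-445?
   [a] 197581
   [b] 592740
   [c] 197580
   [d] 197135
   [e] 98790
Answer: c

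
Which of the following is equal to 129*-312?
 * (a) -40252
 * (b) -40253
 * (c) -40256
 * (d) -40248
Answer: d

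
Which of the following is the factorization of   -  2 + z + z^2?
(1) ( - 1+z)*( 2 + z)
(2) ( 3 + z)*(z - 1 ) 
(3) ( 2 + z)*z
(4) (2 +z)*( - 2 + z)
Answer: 1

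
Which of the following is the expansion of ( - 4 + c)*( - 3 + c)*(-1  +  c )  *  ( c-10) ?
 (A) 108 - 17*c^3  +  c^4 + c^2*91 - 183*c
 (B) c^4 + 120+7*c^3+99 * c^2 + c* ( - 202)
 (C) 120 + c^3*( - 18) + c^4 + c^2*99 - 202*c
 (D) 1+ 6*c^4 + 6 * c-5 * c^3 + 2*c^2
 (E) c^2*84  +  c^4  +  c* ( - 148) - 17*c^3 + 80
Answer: C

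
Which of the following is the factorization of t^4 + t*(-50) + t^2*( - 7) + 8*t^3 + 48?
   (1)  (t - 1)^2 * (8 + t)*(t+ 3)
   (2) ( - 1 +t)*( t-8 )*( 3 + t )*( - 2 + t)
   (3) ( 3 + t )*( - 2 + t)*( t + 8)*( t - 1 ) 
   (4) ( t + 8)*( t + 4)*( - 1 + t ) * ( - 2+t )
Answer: 3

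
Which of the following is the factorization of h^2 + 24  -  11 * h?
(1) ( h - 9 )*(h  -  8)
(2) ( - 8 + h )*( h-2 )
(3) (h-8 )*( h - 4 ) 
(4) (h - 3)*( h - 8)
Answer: 4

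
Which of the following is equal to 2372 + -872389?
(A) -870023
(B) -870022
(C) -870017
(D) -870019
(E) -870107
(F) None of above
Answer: C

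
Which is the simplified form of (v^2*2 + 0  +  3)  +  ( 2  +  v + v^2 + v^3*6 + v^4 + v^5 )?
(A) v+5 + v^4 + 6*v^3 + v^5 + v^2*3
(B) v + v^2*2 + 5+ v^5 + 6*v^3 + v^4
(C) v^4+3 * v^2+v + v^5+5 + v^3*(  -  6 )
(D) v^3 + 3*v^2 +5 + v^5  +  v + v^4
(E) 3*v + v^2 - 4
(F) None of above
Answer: A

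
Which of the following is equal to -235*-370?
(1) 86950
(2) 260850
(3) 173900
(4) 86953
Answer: 1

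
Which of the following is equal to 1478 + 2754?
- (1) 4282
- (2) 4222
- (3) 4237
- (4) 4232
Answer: 4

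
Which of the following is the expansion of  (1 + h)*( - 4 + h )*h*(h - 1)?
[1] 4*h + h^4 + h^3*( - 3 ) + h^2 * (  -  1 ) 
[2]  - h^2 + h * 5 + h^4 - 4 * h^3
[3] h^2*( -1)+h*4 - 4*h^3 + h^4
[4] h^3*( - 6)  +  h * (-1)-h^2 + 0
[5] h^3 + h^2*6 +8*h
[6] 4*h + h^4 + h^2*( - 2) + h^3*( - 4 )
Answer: 3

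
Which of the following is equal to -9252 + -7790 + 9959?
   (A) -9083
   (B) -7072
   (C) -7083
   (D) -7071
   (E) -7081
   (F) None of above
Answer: C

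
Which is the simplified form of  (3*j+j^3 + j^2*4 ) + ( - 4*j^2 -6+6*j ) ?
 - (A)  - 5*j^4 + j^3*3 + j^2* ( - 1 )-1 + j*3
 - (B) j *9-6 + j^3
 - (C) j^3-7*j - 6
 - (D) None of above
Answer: B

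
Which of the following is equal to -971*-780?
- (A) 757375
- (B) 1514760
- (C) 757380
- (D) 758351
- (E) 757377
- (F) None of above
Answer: C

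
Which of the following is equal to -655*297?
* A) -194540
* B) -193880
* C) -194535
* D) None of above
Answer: C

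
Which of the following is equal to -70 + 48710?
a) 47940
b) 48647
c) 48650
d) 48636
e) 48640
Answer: e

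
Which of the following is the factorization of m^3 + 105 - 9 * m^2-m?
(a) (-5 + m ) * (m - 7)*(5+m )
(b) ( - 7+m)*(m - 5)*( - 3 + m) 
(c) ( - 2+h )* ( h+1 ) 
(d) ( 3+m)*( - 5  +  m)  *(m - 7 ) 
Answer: d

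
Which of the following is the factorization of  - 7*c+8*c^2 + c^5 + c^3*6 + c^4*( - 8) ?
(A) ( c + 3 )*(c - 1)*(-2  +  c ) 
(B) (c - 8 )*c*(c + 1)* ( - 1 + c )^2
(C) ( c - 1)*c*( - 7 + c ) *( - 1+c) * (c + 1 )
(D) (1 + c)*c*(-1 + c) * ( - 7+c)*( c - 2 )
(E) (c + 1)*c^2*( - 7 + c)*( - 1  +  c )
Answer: C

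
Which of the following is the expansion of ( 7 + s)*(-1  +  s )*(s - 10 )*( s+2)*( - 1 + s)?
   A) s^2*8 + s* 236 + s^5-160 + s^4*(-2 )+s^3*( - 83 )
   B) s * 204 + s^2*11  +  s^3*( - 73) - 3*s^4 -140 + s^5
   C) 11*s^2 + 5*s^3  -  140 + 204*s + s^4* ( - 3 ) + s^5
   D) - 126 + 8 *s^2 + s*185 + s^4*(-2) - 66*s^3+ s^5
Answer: B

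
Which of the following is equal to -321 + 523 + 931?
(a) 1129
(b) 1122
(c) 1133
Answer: c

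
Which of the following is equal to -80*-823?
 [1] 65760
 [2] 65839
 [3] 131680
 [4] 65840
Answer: 4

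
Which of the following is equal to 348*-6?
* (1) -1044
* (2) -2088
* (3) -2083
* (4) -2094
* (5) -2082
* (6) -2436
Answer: 2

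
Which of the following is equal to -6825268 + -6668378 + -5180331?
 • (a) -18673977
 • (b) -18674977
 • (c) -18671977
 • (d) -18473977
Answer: a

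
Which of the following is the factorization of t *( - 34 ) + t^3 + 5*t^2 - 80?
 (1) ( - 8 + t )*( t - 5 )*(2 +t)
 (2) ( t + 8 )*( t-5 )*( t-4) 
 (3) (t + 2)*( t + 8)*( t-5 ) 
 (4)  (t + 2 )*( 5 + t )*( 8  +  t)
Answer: 3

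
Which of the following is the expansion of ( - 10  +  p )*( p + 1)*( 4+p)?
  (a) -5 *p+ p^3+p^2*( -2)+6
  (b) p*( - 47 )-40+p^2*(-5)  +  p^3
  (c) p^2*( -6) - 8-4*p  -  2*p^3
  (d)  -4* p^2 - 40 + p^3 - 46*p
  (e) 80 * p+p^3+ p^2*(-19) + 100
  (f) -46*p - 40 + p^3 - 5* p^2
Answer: f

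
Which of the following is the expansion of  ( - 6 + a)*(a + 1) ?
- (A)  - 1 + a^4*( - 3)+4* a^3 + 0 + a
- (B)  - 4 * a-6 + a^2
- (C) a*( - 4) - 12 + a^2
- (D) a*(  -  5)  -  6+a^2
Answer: D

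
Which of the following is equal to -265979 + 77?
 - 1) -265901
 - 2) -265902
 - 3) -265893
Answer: 2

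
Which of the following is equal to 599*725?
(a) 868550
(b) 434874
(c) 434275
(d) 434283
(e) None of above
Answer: c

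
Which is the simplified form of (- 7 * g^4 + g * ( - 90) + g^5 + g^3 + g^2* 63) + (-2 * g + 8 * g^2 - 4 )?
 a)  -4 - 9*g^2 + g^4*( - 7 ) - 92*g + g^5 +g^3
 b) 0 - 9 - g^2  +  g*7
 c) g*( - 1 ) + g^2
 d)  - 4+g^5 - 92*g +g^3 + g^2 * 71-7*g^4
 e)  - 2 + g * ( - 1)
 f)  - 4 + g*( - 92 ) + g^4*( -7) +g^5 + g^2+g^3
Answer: d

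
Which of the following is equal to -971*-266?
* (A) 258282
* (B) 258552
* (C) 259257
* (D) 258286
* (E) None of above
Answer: D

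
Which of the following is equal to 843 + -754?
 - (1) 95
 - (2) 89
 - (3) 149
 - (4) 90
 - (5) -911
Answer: 2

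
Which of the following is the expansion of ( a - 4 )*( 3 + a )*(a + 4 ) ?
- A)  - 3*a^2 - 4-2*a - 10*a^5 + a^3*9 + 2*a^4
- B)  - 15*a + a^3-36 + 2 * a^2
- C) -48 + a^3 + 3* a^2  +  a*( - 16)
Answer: C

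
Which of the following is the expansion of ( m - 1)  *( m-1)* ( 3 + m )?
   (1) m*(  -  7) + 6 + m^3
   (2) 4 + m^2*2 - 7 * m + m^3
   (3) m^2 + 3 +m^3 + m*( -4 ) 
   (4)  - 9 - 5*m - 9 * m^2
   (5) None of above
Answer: 5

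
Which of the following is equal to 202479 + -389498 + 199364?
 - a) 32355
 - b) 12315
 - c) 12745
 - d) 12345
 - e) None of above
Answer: d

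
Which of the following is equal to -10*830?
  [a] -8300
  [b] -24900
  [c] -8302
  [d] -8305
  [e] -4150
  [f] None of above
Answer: a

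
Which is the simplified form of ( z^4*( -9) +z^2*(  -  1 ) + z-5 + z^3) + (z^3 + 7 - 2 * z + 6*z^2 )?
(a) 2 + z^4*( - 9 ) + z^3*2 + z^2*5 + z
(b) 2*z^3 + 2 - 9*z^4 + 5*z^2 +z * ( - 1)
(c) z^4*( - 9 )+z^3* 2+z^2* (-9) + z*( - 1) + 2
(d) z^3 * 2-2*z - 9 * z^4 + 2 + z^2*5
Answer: b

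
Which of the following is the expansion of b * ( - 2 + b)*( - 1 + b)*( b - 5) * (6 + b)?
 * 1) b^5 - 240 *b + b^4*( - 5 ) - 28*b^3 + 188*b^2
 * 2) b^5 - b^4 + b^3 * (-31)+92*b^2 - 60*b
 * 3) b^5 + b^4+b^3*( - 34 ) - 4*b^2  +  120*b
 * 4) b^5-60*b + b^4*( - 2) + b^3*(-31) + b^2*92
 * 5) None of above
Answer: 4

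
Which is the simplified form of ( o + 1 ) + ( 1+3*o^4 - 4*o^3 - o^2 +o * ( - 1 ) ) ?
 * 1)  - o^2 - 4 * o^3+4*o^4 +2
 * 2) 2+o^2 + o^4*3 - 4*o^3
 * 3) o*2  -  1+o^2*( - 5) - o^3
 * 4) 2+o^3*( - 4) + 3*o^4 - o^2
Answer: 4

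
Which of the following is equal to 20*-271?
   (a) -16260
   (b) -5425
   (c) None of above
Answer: c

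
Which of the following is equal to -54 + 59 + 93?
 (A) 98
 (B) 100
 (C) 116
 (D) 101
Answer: A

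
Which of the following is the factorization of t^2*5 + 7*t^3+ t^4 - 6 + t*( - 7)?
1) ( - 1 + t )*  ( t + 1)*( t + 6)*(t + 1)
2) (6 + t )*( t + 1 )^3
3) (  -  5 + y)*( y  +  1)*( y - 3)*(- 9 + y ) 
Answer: 1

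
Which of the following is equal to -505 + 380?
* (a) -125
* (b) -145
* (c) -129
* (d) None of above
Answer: a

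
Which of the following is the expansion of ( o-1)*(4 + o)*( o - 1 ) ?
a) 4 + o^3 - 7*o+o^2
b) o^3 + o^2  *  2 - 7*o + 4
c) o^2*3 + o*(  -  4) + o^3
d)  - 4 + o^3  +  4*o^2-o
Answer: b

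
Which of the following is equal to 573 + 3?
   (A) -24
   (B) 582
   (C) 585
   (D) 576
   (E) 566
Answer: D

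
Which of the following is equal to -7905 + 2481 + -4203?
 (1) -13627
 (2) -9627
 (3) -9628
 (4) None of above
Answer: 2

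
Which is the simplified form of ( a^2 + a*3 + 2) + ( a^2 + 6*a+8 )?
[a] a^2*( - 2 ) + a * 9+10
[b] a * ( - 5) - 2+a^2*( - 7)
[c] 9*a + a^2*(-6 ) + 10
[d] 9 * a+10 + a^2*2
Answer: d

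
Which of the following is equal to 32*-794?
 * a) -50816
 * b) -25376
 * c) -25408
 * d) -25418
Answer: c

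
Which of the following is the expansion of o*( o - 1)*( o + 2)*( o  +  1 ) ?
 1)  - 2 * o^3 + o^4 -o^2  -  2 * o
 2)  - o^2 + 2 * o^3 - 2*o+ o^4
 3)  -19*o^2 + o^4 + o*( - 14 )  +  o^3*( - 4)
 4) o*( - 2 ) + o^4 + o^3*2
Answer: 2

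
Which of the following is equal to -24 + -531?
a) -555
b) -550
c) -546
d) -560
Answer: a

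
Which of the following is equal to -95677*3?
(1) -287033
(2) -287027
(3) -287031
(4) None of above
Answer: 3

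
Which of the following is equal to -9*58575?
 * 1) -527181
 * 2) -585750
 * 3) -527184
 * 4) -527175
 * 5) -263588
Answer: 4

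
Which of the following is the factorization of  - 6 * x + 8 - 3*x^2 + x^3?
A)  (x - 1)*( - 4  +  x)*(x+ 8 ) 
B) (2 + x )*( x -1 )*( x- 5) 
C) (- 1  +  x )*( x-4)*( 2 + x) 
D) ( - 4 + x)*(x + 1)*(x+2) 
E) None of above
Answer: C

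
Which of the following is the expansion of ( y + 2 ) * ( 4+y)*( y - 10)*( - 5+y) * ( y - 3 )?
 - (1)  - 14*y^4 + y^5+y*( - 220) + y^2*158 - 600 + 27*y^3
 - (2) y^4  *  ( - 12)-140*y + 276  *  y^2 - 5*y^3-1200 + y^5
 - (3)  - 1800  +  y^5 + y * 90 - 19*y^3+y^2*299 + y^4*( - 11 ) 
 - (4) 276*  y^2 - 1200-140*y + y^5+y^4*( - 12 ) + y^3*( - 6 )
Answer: 2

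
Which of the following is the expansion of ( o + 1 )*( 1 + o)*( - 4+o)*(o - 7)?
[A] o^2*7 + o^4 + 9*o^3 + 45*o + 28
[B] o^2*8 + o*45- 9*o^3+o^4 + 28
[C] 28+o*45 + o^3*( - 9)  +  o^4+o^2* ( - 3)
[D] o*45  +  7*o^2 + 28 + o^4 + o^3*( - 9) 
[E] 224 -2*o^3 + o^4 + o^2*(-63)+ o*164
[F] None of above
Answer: D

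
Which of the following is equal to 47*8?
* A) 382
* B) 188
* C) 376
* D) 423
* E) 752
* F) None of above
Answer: C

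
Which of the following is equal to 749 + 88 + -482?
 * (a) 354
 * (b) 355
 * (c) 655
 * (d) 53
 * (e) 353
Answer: b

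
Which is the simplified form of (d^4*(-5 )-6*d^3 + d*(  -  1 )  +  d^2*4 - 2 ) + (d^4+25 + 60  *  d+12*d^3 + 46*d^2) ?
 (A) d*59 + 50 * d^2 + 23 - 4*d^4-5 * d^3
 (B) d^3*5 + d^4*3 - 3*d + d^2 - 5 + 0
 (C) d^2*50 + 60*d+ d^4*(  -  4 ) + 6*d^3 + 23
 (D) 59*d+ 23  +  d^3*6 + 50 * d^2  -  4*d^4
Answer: D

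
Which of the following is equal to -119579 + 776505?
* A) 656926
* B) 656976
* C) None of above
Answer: A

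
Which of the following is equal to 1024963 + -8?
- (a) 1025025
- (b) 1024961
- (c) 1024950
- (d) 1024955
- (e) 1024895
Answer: d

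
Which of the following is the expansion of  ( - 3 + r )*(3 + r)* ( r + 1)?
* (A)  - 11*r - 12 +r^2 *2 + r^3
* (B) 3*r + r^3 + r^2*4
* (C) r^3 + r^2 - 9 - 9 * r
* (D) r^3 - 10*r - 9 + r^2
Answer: C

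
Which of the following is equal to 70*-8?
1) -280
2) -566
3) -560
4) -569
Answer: 3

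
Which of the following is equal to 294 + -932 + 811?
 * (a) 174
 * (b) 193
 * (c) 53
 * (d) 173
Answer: d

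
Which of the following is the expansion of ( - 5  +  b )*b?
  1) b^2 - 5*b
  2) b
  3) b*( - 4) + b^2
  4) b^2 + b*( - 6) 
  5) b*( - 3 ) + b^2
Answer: 1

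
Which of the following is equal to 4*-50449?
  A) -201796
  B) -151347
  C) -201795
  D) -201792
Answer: A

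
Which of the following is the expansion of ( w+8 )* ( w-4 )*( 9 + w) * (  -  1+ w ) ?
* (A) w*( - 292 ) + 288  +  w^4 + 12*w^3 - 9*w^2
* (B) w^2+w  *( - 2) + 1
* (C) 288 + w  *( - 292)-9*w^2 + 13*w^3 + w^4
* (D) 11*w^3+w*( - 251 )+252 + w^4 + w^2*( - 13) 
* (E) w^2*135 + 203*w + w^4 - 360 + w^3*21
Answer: A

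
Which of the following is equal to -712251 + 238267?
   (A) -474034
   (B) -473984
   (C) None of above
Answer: B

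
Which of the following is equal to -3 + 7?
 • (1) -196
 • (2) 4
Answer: 2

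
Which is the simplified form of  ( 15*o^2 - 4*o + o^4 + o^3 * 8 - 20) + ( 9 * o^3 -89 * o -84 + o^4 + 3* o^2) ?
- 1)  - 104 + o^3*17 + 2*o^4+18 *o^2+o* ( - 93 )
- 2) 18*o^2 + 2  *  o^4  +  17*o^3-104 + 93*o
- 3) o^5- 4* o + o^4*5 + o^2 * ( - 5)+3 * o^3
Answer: 1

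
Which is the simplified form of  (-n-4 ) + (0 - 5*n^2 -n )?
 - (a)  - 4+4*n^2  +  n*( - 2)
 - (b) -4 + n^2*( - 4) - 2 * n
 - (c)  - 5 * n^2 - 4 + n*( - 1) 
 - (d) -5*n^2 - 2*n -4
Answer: d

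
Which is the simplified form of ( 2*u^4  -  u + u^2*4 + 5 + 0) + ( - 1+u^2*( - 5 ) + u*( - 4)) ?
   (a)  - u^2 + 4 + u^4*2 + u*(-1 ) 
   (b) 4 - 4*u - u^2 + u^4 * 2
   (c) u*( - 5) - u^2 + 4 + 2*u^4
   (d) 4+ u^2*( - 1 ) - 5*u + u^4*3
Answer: c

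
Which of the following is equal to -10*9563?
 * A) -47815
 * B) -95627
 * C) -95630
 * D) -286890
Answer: C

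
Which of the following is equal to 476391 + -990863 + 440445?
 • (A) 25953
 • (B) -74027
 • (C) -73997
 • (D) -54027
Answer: B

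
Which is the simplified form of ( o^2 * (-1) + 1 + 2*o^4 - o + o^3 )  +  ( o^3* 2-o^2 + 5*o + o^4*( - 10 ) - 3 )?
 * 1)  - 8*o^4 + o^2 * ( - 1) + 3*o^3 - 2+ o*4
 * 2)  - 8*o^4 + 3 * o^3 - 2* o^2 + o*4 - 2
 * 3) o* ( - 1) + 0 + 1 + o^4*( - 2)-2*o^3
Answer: 2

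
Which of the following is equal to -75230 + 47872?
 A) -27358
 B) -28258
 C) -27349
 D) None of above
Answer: A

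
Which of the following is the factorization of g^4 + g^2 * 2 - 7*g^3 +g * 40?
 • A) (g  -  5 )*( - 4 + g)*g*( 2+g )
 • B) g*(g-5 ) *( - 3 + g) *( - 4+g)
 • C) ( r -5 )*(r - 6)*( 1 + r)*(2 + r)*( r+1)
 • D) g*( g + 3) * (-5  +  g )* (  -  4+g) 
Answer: A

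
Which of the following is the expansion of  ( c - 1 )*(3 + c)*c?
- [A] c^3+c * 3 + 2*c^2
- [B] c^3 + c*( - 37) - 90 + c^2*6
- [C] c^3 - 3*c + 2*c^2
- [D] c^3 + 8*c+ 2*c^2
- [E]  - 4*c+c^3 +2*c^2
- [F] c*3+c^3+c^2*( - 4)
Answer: C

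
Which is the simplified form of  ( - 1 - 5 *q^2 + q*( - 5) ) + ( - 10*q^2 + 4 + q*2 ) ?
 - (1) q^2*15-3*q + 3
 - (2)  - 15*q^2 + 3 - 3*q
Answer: 2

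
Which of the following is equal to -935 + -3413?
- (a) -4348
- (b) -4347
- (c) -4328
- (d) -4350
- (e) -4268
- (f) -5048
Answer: a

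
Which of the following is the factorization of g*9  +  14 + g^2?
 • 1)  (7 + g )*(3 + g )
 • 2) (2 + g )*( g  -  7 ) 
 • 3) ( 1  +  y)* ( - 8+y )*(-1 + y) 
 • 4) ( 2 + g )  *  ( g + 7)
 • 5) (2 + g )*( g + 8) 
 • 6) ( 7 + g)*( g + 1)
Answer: 4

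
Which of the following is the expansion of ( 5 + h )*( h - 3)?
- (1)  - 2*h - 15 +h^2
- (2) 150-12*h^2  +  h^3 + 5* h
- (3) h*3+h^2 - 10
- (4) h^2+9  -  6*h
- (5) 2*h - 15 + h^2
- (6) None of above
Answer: 5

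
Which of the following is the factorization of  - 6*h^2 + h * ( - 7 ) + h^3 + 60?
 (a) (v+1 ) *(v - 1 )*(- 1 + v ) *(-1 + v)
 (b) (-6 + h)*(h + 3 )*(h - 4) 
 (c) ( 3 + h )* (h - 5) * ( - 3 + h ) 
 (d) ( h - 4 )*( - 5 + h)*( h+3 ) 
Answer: d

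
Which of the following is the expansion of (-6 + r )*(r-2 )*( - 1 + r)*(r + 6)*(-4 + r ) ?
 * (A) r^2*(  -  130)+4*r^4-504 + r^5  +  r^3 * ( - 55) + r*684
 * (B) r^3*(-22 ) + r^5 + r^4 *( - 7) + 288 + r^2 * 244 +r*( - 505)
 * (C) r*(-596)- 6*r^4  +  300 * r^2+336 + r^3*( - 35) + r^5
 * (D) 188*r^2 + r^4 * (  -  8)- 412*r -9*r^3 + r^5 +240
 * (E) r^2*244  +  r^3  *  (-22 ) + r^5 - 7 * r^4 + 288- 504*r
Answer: E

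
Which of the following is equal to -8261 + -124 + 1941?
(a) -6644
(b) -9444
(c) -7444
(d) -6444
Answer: d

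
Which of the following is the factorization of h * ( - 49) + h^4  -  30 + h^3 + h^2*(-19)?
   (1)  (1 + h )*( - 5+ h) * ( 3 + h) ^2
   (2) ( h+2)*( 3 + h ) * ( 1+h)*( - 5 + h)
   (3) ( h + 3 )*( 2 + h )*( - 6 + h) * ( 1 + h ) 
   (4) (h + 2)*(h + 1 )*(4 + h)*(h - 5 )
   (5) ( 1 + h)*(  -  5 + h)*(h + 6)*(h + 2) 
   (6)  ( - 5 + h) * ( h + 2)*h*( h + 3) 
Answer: 2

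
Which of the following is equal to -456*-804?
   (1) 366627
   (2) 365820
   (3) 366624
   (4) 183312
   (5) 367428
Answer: 3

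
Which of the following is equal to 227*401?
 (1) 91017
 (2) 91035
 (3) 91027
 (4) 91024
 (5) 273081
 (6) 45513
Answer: 3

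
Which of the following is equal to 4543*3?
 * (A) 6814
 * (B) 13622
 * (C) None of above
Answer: C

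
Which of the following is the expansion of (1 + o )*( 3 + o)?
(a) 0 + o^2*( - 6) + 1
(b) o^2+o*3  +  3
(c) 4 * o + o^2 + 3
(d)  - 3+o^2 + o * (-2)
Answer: c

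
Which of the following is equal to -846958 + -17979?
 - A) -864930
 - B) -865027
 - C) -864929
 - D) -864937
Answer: D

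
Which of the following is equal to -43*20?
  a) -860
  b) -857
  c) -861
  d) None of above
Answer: a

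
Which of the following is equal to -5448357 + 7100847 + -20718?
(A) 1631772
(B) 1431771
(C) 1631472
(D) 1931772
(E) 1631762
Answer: A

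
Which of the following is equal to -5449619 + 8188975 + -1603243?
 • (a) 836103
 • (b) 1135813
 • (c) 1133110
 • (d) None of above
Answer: d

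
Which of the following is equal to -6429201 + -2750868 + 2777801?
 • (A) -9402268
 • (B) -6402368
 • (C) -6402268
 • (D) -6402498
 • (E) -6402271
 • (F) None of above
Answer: C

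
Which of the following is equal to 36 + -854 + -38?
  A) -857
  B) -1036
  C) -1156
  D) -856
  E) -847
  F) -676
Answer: D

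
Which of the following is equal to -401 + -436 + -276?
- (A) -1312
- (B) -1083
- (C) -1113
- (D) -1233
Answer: C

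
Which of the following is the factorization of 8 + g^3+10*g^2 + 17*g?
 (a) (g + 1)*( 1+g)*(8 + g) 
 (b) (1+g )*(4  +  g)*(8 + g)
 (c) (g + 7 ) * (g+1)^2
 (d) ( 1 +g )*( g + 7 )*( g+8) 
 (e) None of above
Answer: a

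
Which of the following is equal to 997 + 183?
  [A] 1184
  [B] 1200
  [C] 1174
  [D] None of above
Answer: D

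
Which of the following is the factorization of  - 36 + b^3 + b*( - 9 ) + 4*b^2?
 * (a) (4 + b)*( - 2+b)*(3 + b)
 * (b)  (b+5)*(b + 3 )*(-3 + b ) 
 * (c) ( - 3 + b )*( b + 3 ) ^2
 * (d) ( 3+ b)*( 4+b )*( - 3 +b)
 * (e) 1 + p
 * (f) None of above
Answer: d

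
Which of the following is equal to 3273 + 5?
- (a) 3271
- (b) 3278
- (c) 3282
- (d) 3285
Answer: b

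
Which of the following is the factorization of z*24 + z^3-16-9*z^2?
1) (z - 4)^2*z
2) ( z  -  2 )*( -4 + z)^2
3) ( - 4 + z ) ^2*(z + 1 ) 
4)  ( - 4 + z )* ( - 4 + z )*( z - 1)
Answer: 4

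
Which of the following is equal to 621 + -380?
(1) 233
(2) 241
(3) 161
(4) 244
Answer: 2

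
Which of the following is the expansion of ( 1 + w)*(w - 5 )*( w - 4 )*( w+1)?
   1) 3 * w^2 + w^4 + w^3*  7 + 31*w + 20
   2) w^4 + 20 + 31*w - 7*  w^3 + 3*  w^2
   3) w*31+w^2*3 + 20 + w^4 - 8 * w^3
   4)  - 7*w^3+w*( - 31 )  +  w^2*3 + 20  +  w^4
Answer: 2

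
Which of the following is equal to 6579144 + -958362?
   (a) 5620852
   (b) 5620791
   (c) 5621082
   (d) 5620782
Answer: d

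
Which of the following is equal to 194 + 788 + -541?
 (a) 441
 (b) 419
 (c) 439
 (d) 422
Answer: a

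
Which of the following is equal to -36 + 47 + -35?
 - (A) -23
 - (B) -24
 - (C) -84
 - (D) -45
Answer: B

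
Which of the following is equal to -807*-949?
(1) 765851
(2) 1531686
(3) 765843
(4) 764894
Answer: 3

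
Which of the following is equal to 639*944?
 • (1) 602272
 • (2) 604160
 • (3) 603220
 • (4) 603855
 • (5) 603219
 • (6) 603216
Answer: 6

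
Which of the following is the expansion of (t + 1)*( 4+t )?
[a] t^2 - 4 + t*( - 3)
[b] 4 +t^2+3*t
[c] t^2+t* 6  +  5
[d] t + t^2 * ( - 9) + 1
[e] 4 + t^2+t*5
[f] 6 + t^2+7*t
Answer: e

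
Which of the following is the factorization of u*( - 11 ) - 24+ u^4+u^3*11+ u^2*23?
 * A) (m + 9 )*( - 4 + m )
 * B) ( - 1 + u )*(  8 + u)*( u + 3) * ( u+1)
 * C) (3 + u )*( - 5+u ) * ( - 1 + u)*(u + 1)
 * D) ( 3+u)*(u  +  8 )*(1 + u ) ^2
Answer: B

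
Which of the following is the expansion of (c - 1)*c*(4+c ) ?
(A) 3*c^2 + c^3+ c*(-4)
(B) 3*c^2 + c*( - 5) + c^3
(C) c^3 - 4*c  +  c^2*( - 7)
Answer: A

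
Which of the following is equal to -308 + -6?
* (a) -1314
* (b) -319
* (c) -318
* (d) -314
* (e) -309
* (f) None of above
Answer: d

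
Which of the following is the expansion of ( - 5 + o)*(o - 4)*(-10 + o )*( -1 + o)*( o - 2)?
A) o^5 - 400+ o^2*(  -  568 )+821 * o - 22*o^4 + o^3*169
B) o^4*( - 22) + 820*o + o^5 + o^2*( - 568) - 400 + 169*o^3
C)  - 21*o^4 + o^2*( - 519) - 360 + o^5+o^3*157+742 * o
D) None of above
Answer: B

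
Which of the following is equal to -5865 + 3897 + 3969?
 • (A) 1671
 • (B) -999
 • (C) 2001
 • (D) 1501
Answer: C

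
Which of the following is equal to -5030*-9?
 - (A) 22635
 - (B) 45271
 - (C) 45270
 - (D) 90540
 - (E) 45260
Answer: C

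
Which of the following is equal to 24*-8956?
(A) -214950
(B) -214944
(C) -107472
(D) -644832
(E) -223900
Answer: B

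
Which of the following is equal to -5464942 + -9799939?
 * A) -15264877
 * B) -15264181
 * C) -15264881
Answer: C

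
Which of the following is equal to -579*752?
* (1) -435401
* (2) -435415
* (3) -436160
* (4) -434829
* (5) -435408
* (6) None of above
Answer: 5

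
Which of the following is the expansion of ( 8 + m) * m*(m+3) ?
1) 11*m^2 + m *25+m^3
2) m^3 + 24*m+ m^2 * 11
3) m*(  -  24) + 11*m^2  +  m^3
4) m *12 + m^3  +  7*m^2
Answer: 2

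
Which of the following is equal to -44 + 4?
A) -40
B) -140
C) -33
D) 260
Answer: A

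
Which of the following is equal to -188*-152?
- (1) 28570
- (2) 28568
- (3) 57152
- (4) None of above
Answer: 4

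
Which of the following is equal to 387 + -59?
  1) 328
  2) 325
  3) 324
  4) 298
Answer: 1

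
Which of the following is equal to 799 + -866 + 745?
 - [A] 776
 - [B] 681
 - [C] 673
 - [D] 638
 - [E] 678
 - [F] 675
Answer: E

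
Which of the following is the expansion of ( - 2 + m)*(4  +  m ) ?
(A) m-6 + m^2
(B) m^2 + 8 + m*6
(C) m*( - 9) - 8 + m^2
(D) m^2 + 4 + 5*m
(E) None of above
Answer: E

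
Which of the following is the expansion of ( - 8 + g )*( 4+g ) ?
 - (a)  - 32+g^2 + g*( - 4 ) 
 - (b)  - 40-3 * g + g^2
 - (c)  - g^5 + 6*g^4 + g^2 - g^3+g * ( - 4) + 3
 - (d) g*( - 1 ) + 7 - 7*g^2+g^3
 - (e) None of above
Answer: a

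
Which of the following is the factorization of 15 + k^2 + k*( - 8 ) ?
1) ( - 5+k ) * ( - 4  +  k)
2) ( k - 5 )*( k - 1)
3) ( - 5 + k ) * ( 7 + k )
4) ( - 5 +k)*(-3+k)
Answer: 4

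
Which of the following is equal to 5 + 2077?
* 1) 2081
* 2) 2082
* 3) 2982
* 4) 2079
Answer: 2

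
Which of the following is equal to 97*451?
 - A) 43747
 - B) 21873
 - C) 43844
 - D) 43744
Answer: A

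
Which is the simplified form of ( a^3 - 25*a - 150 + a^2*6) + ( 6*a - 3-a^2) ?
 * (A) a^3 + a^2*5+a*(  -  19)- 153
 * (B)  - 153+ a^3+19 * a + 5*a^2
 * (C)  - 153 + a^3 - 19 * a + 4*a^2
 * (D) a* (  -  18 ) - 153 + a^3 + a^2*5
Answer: A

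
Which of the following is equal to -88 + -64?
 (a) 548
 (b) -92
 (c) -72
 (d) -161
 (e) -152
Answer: e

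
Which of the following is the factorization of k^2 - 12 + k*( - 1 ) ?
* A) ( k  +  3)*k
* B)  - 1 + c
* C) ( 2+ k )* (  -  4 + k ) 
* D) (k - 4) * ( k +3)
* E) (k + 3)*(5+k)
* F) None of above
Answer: D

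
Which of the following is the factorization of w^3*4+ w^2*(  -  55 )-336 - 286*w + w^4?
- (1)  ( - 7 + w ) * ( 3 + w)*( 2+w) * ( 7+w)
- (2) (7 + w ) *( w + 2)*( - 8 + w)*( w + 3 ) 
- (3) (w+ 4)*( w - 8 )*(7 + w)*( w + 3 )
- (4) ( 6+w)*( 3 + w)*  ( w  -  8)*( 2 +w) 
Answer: 2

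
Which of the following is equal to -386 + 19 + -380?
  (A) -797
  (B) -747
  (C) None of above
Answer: B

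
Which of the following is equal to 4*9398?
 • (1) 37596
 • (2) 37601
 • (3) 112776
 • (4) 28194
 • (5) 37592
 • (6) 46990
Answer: 5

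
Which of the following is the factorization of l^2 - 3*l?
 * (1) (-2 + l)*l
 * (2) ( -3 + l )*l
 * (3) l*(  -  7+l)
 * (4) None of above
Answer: 2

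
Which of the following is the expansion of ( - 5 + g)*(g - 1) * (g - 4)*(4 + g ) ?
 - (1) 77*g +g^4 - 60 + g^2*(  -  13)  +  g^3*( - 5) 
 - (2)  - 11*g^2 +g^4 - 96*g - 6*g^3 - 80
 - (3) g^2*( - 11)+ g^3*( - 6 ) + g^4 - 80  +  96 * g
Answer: 3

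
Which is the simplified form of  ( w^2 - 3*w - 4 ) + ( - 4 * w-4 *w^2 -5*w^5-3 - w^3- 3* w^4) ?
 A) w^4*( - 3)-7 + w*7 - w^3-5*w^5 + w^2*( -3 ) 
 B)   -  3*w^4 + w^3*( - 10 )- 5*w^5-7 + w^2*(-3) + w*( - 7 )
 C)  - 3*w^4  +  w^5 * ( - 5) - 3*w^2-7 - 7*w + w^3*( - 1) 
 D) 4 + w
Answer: C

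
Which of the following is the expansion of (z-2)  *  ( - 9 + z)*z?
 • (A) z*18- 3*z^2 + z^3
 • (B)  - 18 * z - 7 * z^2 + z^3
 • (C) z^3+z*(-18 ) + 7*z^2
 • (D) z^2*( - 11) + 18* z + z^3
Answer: D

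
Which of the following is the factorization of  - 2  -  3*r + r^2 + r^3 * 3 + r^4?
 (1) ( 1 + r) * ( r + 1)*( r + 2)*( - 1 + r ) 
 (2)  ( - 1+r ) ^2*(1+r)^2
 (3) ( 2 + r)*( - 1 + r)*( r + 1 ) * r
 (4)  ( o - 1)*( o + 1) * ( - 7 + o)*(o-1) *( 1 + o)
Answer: 1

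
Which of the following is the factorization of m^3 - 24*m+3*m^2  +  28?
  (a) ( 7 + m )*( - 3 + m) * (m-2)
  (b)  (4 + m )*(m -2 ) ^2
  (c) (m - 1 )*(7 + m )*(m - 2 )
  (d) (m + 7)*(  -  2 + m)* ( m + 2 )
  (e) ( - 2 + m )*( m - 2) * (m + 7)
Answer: e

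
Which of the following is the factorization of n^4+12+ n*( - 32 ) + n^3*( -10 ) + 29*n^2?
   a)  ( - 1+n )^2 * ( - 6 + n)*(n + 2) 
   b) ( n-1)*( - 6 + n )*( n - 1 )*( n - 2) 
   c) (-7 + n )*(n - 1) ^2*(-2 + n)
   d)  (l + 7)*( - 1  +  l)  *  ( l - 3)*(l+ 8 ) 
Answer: b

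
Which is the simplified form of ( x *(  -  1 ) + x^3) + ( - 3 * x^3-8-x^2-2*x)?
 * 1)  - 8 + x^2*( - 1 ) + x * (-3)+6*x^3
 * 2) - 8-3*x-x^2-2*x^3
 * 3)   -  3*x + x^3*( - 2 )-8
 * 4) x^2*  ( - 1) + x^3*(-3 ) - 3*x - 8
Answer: 2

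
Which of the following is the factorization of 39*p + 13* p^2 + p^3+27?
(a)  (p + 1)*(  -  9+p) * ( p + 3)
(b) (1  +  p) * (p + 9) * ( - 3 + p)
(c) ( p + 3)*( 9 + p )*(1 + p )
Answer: c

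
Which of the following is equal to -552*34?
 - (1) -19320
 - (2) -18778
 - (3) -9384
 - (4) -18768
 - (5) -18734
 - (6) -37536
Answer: 4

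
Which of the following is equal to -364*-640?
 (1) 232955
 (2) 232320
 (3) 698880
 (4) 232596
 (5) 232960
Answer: 5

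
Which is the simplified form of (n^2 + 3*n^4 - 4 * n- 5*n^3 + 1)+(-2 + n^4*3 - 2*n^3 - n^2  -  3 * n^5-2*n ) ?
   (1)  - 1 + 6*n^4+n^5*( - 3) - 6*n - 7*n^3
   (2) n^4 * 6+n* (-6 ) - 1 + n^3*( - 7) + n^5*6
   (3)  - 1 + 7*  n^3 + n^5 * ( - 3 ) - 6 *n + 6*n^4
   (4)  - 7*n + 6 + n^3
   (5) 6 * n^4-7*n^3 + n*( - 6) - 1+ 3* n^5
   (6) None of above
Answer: 1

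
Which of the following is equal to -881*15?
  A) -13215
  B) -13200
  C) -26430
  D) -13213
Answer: A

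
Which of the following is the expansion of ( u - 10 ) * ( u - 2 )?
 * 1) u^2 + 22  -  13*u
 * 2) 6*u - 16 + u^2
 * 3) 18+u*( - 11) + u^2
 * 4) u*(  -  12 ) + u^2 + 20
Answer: 4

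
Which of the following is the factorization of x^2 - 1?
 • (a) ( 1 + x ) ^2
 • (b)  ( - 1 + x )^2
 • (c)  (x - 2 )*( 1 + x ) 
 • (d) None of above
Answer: d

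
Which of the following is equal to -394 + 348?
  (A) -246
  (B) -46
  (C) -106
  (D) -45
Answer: B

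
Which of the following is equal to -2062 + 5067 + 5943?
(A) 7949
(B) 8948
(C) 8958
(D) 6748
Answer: B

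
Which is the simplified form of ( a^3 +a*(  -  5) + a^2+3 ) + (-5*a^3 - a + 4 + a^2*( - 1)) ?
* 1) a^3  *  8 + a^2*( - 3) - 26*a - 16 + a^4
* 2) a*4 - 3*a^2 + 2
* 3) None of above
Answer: 3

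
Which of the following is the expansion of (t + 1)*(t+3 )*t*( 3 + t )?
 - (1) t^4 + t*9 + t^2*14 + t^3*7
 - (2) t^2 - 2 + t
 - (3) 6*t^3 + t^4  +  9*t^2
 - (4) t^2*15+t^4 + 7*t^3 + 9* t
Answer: 4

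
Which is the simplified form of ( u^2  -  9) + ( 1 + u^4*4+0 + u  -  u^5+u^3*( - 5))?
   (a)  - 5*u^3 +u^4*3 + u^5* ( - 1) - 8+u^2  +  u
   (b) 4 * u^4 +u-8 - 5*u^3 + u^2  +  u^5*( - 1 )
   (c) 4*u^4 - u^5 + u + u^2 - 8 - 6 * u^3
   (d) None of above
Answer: b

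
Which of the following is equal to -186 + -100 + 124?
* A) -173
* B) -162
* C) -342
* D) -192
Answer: B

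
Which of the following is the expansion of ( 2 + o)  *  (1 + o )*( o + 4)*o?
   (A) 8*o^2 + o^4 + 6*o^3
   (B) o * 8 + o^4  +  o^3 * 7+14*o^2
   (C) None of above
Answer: B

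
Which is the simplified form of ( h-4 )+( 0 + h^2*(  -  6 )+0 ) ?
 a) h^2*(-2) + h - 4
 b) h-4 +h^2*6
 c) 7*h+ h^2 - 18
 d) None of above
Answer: d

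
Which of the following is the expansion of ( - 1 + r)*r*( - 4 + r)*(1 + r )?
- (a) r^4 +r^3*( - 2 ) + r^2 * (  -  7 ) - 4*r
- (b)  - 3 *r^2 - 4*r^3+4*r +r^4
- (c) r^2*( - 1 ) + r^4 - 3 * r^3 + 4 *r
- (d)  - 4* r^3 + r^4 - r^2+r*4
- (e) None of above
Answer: d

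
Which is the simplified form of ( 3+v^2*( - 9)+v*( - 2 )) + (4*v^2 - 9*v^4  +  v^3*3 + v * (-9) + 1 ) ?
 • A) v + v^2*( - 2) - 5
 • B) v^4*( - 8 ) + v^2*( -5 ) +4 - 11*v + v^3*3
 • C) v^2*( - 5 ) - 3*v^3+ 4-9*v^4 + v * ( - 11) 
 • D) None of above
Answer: D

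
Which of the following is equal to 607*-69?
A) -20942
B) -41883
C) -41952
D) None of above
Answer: B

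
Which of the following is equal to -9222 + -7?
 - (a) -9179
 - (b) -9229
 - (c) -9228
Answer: b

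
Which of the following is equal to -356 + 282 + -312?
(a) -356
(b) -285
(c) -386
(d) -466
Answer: c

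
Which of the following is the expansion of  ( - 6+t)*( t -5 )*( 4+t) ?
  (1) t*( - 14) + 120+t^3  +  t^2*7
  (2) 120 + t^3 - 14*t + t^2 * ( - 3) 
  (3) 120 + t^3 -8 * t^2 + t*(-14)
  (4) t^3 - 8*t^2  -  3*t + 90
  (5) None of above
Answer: 5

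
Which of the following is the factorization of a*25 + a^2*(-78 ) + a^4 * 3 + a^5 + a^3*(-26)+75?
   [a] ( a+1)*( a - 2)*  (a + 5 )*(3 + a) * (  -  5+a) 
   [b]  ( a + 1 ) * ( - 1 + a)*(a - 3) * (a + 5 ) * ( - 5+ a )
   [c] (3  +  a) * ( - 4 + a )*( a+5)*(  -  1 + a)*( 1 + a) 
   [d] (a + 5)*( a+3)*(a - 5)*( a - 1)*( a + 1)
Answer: d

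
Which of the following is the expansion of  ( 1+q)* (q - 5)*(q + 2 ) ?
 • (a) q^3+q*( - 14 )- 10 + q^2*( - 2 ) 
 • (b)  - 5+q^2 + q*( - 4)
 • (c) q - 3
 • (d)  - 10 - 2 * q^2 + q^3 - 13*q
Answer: d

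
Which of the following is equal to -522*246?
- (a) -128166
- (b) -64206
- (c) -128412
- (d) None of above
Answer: c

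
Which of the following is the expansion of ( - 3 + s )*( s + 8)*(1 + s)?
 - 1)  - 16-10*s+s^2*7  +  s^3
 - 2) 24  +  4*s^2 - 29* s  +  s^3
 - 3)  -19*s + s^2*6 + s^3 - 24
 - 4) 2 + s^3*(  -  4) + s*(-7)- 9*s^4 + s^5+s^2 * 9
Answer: 3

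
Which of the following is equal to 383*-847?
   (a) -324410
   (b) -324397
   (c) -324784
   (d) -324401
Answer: d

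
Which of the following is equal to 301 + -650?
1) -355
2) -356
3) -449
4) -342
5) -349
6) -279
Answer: 5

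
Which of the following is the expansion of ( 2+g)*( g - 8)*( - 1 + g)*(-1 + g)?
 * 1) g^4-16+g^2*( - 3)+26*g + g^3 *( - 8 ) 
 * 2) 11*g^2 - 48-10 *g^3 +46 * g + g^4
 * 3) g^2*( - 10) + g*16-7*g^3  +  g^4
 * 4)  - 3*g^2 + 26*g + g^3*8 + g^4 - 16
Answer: 1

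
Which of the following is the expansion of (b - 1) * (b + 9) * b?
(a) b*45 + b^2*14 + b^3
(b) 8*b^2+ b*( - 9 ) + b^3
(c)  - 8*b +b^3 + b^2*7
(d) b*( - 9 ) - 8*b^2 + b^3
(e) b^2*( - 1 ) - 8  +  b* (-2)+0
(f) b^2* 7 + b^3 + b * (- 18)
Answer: b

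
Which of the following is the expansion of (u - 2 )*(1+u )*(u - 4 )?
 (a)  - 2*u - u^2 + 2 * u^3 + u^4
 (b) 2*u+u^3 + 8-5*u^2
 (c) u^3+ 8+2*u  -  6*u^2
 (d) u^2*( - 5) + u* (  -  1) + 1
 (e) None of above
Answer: b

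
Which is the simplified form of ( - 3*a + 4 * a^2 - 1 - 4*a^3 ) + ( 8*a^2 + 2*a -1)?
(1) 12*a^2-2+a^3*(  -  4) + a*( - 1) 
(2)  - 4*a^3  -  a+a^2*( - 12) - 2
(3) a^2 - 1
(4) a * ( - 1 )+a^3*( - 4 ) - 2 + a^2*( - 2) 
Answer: 1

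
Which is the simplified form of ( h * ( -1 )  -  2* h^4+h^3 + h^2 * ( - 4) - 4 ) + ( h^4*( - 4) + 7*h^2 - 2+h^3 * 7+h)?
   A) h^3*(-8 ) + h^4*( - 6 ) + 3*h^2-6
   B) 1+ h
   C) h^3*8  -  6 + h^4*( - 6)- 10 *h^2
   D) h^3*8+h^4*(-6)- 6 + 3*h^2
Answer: D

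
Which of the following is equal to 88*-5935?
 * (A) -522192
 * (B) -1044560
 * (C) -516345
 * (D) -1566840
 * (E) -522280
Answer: E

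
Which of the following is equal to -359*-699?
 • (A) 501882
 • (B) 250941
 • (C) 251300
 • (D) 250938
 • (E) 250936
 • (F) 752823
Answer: B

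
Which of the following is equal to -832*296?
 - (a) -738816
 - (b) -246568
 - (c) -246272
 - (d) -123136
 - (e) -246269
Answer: c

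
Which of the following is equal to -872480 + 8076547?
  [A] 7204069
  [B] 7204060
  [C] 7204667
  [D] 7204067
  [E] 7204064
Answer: D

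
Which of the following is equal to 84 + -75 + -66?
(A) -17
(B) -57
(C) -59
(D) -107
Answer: B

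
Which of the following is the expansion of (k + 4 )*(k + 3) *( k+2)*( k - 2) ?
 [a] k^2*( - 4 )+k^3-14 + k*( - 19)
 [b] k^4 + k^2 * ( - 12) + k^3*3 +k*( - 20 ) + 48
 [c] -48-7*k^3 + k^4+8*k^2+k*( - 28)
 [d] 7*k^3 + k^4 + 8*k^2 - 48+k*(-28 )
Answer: d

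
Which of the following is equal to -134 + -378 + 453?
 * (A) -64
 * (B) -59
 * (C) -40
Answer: B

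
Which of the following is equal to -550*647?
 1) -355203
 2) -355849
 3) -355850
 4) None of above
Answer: 3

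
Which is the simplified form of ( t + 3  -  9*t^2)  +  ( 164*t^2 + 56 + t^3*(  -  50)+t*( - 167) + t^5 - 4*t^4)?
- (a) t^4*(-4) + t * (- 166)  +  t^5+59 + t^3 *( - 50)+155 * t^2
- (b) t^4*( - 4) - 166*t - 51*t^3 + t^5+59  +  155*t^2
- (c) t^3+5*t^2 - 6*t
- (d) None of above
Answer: a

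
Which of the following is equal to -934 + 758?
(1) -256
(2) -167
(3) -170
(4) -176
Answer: 4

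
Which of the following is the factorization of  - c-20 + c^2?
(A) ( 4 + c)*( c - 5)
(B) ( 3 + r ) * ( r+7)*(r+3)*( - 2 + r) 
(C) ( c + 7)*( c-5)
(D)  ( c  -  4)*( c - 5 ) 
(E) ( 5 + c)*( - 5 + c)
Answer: A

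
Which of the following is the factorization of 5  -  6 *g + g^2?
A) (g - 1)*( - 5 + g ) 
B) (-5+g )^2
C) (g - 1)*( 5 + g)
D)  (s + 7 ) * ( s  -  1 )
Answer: A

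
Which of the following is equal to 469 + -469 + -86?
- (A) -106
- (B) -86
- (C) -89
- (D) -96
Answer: B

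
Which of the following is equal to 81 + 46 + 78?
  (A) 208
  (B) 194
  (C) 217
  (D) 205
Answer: D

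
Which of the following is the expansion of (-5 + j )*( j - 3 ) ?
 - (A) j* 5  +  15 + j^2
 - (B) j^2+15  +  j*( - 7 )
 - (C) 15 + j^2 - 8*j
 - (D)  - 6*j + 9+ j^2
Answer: C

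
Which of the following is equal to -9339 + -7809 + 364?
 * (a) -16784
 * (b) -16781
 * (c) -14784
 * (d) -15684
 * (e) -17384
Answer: a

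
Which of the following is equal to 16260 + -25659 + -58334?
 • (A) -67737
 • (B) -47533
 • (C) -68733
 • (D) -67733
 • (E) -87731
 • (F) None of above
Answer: D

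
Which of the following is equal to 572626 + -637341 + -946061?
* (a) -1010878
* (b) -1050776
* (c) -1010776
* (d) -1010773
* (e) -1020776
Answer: c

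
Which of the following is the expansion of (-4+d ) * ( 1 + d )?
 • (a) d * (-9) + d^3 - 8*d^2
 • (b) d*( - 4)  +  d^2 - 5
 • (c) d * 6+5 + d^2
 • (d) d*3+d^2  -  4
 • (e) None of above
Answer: e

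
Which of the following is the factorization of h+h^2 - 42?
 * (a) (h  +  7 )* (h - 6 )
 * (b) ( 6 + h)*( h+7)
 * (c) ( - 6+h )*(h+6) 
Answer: a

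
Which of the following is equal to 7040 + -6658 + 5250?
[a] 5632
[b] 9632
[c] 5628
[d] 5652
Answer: a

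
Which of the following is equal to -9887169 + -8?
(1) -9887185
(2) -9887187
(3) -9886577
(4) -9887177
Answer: 4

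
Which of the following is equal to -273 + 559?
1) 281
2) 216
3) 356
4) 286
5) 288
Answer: 4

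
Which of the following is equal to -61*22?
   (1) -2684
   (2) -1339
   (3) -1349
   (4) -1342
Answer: 4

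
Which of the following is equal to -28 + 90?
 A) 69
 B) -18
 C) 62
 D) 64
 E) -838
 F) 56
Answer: C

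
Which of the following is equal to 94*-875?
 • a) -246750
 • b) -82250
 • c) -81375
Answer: b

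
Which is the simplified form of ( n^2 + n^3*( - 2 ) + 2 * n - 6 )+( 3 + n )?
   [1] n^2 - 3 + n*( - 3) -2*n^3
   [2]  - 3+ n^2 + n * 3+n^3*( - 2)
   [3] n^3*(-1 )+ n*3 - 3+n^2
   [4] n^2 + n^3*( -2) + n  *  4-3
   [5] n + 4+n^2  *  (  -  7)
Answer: 2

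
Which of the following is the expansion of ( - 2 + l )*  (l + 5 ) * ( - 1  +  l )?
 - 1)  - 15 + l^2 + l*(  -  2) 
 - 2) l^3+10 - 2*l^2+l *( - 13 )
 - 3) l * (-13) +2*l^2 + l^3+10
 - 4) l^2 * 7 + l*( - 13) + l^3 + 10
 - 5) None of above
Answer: 3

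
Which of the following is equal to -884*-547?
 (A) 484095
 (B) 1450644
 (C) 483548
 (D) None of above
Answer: C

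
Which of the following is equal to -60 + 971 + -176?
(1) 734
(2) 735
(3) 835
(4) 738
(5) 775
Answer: 2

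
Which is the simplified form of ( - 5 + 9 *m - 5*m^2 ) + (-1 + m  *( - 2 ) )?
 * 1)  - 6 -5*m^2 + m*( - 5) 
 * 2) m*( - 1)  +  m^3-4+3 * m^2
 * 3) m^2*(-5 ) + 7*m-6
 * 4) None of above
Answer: 3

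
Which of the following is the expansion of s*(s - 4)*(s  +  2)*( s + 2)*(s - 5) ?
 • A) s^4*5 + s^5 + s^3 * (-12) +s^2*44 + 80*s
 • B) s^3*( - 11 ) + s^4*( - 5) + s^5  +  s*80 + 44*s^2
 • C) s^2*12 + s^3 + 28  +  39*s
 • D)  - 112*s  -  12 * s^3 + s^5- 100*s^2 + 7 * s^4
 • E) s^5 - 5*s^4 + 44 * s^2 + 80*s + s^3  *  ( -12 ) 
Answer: E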